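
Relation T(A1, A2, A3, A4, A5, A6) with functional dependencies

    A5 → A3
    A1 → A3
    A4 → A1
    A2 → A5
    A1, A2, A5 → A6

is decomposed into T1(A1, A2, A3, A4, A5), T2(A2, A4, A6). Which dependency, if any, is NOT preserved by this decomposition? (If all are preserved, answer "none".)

Check A1, A2, A5 → A6: no single fragment contains all of {A1, A2, A5, A6}, and the restricted closure of {A1, A2, A5} across the fragments never reaches {A6}.
A5 → A3 is preserved.
A1 → A3 is preserved.
A4 → A1 is preserved.
A2 → A5 is preserved.

A1, A2, A5 → A6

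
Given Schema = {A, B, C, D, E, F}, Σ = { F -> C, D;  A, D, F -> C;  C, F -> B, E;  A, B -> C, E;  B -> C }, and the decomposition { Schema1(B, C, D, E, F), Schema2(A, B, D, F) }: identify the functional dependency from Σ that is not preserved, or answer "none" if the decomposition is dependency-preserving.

Check A, B → C, E: no single fragment contains all of {A, B, C, E}, and the restricted closure of {A, B} across the fragments never reaches {C, E}.
F → C, D is preserved.
A, D, F → C is preserved.
C, F → B, E is preserved.
B → C is preserved.

A, B -> C, E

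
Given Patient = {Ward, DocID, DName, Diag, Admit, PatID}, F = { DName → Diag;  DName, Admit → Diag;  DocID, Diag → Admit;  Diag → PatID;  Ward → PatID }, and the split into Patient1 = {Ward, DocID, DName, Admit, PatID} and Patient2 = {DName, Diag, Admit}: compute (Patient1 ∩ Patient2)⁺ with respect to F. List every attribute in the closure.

Patient1 ∩ Patient2 = {DName, Admit}.
DName → Diag applies, adding Diag
Diag → PatID applies, adding PatID
Closure: {DName, Diag, Admit, PatID}.

DName, Diag, Admit, PatID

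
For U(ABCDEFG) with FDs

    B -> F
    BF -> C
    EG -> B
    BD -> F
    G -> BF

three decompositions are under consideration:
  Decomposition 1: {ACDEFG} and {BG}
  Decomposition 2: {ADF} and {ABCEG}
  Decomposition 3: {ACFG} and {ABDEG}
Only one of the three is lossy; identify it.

Decomposition 2

Decomposition 1: common = {G}, closure = {BCFG} → lossless.
Decomposition 2: common = {A}, closure = {A} → lossy.
Decomposition 3: common = {AG}, closure = {ABCFG} → lossless.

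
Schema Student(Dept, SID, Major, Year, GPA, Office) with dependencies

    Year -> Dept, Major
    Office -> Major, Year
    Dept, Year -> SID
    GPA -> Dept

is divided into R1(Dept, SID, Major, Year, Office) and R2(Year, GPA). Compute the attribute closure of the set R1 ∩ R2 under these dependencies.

R1 ∩ R2 = {Year}.
Year → Dept, Major applies, adding Dept, Major
Dept, Year → SID applies, adding SID
Closure: {Dept, SID, Major, Year}.

Dept, SID, Major, Year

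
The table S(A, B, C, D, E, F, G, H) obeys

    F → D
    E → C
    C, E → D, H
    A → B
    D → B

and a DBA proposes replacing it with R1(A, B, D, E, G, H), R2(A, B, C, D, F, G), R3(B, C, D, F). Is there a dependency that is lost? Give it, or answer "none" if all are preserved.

E → C

Check E → C: no single fragment contains all of {C, E}, and the restricted closure of {E} across the fragments never reaches {C}.
F → D is preserved.
C, E → D, H is preserved.
A → B is preserved.
D → B is preserved.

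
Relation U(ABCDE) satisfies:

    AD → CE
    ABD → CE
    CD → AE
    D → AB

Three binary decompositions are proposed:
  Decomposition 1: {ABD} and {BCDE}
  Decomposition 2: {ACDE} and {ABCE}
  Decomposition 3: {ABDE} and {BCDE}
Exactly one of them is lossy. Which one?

Decomposition 1: common = {BD}, closure = {ABCDE} → lossless.
Decomposition 2: common = {ACE}, closure = {ACE} → lossy.
Decomposition 3: common = {BDE}, closure = {ABCDE} → lossless.

Decomposition 2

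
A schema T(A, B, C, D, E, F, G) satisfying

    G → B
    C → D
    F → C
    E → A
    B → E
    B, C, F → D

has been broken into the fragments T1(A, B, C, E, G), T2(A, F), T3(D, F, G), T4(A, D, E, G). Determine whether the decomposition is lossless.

No

Chase test. Columns are A, B, C, D, E, F, G; row i has aⱼ where attribute j ∈ Ti, else bᵢⱼ.
Initial tableau (one row per fragment):
  row 1: a1 a2 a3 b14 a5 b16 a7
  row 2: a1 b22 b23 b24 b25 a6 b27
  row 3: b31 b32 b33 a4 b35 a6 a7
  row 4: a1 b42 b43 a4 a5 b46 a7
Rows 1 and 3 agree on G; apply G→B and equate their B entries.
Rows 1 and 4 agree on G; apply G→B and equate their B entries.
Rows 2 and 3 agree on F; apply F→C and equate their C entries.
Rows 1 and 3 agree on B; apply B→E and equate their E entries.
Rows 2 and 3 agree on C; apply C→D and equate their D entries.
Rows 1 and 3 agree on E; apply E→A and equate their A entries.
No row becomes fully distinguished — the join is lossy.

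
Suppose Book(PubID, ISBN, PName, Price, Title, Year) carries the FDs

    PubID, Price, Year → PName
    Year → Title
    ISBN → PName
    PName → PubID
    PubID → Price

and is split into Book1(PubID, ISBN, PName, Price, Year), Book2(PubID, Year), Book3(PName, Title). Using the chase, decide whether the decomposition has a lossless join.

No

Chase test. Columns are PubID, ISBN, PName, Price, Title, Year; row i has aⱼ where attribute j ∈ Booki, else bᵢⱼ.
Initial tableau (one row per fragment):
  row 1: a1 a2 a3 a4 b15 a6
  row 2: a1 b22 b23 b24 b25 a6
  row 3: b31 b32 a3 b34 a5 b36
Rows 1 and 2 agree on Year; apply Year→Title and equate their Title entries.
Rows 1 and 3 agree on PName; apply PName→PubID and equate their PubID entries.
Rows 1 and 2 agree on PubID; apply PubID→Price and equate their Price entries.
Rows 1 and 3 agree on PubID; apply PubID→Price and equate their Price entries.
Rows 1 and 2 agree on PubID, Price, Year; apply PubID, Price, Year→PName and equate their PName entries.
No row becomes fully distinguished — the join is lossy.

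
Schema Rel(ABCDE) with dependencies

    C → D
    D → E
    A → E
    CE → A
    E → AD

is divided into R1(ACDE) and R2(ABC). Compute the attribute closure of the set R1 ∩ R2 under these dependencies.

ACDE

R1 ∩ R2 = {AC}.
C → D applies, adding D
D → E applies, adding E
Closure: {ACDE}.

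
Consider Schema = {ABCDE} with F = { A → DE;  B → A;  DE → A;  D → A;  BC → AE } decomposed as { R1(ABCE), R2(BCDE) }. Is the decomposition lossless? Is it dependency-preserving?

Lossless test: (BCE)⁺ = {ABCDE}, which contains all of one fragment — lossless.
Dependency preservation: the restricted closure of {A} across the fragments never reaches {DE}, so A → DE cannot be enforced without a join — not preserved.

lossless but not dependency-preserving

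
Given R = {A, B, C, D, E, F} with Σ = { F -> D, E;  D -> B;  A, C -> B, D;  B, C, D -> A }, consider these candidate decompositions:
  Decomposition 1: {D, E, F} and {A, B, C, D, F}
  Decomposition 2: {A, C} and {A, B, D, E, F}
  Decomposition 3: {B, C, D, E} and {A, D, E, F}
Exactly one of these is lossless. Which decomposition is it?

Decomposition 1

Decomposition 1: common = {D, F}, closure = {B, D, E, F} → lossless.
Decomposition 2: common = {A}, closure = {A} → lossy.
Decomposition 3: common = {D, E}, closure = {B, D, E} → lossy.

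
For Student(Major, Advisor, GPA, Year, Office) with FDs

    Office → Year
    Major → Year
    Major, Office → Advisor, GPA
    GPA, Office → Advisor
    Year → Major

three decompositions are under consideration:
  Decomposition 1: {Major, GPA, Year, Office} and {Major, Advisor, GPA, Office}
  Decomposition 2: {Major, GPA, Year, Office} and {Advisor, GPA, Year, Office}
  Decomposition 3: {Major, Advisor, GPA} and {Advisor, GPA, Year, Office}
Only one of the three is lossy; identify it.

Decomposition 1: common = {Major, GPA, Office}, closure = {Major, Advisor, GPA, Year, Office} → lossless.
Decomposition 2: common = {GPA, Year, Office}, closure = {Major, Advisor, GPA, Year, Office} → lossless.
Decomposition 3: common = {Advisor, GPA}, closure = {Advisor, GPA} → lossy.

Decomposition 3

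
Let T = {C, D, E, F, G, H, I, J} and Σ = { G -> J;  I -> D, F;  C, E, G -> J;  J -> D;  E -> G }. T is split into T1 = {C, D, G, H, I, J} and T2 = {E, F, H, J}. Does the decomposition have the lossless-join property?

No

Common attributes: T1 ∩ T2 = {H, J}.
Closure of {H, J}: J → D applies, adding D. So (H, J)⁺ = {D, H, J}.
The closure contains neither all of T1 = {C, D, G, H, I, J} nor all of T2 = {E, F, H, J}, so the common attributes are not a superkey of either fragment. The join is lossy.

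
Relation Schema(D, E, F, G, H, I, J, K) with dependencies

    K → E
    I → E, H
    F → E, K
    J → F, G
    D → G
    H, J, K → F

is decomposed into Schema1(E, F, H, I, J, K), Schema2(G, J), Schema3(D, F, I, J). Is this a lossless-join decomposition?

Yes

Chase test. Columns are D, E, F, G, H, I, J, K; row i has aⱼ where attribute j ∈ Schemai, else bᵢⱼ.
Initial tableau (one row per fragment):
  row 1: b11 a2 a3 b14 a5 a6 a7 a8
  row 2: b21 b22 b23 a4 b25 b26 a7 b28
  row 3: a1 b32 a3 b34 b35 a6 a7 b38
Rows 1 and 3 agree on I; apply I→E, H and equate their E, H entries.
Rows 1 and 3 agree on F; apply F→E, K and equate their E, K entries.
Rows 1 and 2 agree on J; apply J→F, G and equate their F, G entries.
Rows 1 and 3 agree on J; apply J→F, G and equate their F, G entries.
Rows 1 and 2 agree on F; apply F→E, K and equate their E, K entries.
Row 3 is now all distinguished symbols — the join is lossless.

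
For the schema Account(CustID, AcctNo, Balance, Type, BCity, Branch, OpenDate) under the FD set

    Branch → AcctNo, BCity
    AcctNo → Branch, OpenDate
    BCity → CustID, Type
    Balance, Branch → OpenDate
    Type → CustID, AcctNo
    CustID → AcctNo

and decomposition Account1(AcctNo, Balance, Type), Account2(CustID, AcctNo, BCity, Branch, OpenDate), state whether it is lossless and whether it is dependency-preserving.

Lossless test: (AcctNo)⁺ = {CustID, AcctNo, Type, BCity, Branch, OpenDate}, which contains all of one fragment — lossless.
Dependency preservation: BCity → CustID, Type; Balance, Branch → OpenDate; Type → CustID, AcctNo are not contained in any single fragment, but the restricted closure of each left-hand side across the fragments still reaches the right-hand side; the remaining FDs each lie inside some fragment. All dependencies are preserved.

lossless and dependency-preserving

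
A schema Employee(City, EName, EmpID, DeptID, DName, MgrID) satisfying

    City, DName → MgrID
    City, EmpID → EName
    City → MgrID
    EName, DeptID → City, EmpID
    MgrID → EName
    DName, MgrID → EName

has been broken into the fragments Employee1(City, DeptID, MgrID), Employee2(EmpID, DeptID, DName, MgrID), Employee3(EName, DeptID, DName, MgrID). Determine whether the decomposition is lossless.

Yes

Chase test. Columns are City, EName, EmpID, DeptID, DName, MgrID; row i has aⱼ where attribute j ∈ Employeei, else bᵢⱼ.
Initial tableau (one row per fragment):
  row 1: a1 b12 b13 a4 b15 a6
  row 2: b21 b22 a3 a4 a5 a6
  row 3: b31 a2 b33 a4 a5 a6
Rows 1 and 2 agree on MgrID; apply MgrID→EName and equate their EName entries.
Rows 1 and 3 agree on MgrID; apply MgrID→EName and equate their EName entries.
Rows 1 and 2 agree on EName, DeptID; apply EName, DeptID→City, EmpID and equate their City, EmpID entries.
Rows 1 and 3 agree on EName, DeptID; apply EName, DeptID→City, EmpID and equate their City, EmpID entries.
Row 2 is now all distinguished symbols — the join is lossless.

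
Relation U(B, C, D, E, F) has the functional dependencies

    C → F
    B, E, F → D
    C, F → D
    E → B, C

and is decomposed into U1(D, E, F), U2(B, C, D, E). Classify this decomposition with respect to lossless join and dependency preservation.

Lossless test: (D, E)⁺ = {B, C, D, E, F}, which contains all of one fragment — lossless.
Dependency preservation: the restricted closure of {C} across the fragments never reaches {F}, so C → F cannot be enforced without a join — not preserved.

lossless but not dependency-preserving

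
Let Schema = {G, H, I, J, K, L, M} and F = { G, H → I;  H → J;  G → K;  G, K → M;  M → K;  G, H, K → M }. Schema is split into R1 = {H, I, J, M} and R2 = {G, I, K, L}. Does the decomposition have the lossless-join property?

Common attributes: R1 ∩ R2 = {I}.
No dependency enlarges {I}, so (I)⁺ = {I}.
The closure contains neither all of R1 = {H, I, J, M} nor all of R2 = {G, I, K, L}, so the common attributes are not a superkey of either fragment. The join is lossy.

No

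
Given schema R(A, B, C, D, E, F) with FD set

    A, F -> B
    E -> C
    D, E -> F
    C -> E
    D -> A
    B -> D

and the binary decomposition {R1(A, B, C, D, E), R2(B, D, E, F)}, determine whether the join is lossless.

Yes

Common attributes: R1 ∩ R2 = {B, D, E}.
Closure of {B, D, E}: E → C applies, adding C; D, E → F applies, adding F; D → A applies, adding A. So (B, D, E)⁺ = {A, B, C, D, E, F}.
This closure contains every attribute of R1, so R1 ∩ R2 → R1. The join is lossless.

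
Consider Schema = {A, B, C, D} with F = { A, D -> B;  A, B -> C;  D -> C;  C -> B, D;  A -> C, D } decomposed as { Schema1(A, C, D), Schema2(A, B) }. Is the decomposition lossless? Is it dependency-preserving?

lossless but not dependency-preserving

Lossless test: (A)⁺ = {A, B, C, D}, which contains all of one fragment — lossless.
Dependency preservation: the restricted closure of {C} across the fragments never reaches {B, D}, so C → B, D cannot be enforced without a join — not preserved.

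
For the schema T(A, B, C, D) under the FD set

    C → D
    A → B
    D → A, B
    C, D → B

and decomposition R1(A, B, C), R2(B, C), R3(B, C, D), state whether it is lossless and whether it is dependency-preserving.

lossless but not dependency-preserving

Lossless test (chase): Rows 1 and 2 agree on C; apply C→D and equate their D entries. Rows 1 and 3 agree on C; apply C→D and equate their D entries. Rows 1 and 2 agree on D; apply D→A, B and equate their A, B entries. Rows 1 and 3 agree on D; apply D→A, B and equate their A, B entries. Row 1 is now all distinguished symbols — the join is lossless.
Dependency preservation: the restricted closure of {D} across the fragments never reaches {A, B}, so D → A, B cannot be enforced without a join — not preserved.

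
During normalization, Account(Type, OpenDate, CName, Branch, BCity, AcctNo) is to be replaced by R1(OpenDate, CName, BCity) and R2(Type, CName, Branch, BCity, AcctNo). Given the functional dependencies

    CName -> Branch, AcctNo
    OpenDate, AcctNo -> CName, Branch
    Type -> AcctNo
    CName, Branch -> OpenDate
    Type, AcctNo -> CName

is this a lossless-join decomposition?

Common attributes: R1 ∩ R2 = {CName, BCity}.
Closure of {CName, BCity}: CName → Branch, AcctNo applies, adding Branch, AcctNo; CName, Branch → OpenDate applies, adding OpenDate. So (CName, BCity)⁺ = {OpenDate, CName, Branch, BCity, AcctNo}.
This closure contains every attribute of R1, so R1 ∩ R2 → R1. The join is lossless.

Yes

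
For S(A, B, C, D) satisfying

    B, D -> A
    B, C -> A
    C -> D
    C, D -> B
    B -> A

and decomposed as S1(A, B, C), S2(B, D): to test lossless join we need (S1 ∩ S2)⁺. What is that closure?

S1 ∩ S2 = {B}.
B → A applies, adding A
Closure: {A, B}.

A, B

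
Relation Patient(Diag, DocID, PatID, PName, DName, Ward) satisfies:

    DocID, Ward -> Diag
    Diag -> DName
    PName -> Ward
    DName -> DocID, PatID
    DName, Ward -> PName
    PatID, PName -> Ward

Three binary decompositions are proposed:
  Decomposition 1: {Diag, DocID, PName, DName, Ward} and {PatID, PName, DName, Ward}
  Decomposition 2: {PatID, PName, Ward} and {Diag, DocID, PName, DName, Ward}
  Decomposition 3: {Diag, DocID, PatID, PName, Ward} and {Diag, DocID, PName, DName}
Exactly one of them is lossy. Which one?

Decomposition 2

Decomposition 1: common = {PName, DName, Ward}, closure = {Diag, DocID, PatID, PName, DName, Ward} → lossless.
Decomposition 2: common = {PName, Ward}, closure = {PName, Ward} → lossy.
Decomposition 3: common = {Diag, DocID, PName}, closure = {Diag, DocID, PatID, PName, DName, Ward} → lossless.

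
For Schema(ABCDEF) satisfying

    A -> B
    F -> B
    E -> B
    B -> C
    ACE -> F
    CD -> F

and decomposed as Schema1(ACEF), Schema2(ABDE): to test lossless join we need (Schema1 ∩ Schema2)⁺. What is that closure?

Schema1 ∩ Schema2 = {AE}.
A → B applies, adding B
B → C applies, adding C
ACE → F applies, adding F
Closure: {ABCEF}.

ABCEF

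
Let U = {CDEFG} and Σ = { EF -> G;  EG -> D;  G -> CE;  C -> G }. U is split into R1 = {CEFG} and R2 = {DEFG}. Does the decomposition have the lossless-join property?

Common attributes: R1 ∩ R2 = {EFG}.
Closure of {EFG}: EG → D applies, adding D; G → CE applies, adding C. So (EFG)⁺ = {CDEFG}.
This closure contains every attribute of R1, so R1 ∩ R2 → R1. The join is lossless.

Yes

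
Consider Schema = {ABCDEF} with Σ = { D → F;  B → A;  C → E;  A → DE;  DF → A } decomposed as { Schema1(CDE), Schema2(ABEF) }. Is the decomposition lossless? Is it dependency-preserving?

lossy and not dependency-preserving

Lossless test: (E)⁺ = {E}, which is a superkey of neither fragment — lossy.
Dependency preservation: the restricted closure of {D} across the fragments never reaches {F}, so D → F cannot be enforced without a join — not preserved.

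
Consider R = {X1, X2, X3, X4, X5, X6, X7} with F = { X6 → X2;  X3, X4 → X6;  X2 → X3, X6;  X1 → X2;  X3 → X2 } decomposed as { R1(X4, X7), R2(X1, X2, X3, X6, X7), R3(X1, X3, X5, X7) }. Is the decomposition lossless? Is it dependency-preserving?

Lossless test (chase): Rows 2 and 3 agree on X1; apply X1→X2 and equate their X2 entries. Rows 2 and 3 agree on X2; apply X2→X3, X6 and equate their X3, X6 entries. No row becomes fully distinguished — the join is lossy.
Dependency preservation: X3, X4 → X6 is not contained in any single fragment, but the restricted closure of its left-hand side across the fragments still reaches the right-hand side; the remaining FDs each lie inside some fragment. All dependencies are preserved.

lossy but dependency-preserving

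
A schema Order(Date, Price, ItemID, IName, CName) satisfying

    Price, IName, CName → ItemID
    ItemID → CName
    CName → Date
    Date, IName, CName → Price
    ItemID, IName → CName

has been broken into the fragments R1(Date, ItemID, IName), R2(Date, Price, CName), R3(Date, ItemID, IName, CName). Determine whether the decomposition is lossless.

Chase test. Columns are Date, Price, ItemID, IName, CName; row i has aⱼ where attribute j ∈ Ri, else bᵢⱼ.
Initial tableau (one row per fragment):
  row 1: a1 b12 a3 a4 b15
  row 2: a1 a2 b23 b24 a5
  row 3: a1 b32 a3 a4 a5
Rows 1 and 3 agree on ItemID; apply ItemID→CName and equate their CName entries.
Rows 1 and 3 agree on Date, IName, CName; apply Date, IName, CName→Price and equate their Price entries.
No row becomes fully distinguished — the join is lossy.

No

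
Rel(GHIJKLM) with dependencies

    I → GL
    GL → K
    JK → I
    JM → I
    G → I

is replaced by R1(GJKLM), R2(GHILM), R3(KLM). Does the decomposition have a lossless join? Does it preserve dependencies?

lossy but dependency-preserving

Lossless test (chase): Rows 1 and 2 agree on GL; apply GL→K and equate their K entries. Rows 1 and 2 agree on G; apply G→I and equate their I entries. No row becomes fully distinguished — the join is lossy.
Dependency preservation: JK → I; JM → I are not contained in any single fragment, but the restricted closure of each left-hand side across the fragments still reaches the right-hand side; the remaining FDs each lie inside some fragment. All dependencies are preserved.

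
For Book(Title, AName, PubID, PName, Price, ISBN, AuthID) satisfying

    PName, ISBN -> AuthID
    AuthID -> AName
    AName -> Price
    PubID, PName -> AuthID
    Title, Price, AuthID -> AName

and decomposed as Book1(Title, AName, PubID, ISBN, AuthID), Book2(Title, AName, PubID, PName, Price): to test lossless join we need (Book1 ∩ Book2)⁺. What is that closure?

Book1 ∩ Book2 = {Title, AName, PubID}.
AName → Price applies, adding Price
Closure: {Title, AName, PubID, Price}.

Title, AName, PubID, Price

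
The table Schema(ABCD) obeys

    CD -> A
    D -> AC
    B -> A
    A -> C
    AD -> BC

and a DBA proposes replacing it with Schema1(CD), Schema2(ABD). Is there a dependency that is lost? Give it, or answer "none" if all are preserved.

A -> C

Check A → C: no single fragment contains all of {AC}, and the restricted closure of {A} across the fragments never reaches {C}.
CD → A is preserved.
D → AC is preserved.
B → A is preserved.
AD → BC is preserved.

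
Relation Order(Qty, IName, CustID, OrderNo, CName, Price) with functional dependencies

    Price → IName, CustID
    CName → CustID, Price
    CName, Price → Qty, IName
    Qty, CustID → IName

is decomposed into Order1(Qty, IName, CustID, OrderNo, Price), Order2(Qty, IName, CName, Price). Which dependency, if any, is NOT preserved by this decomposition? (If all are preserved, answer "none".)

none

Price → IName, CustID lies within Order1.
CName → CustID, Price: restricted closure across fragments reaches CustID, Price.
CName, Price → Qty, IName lies within Order2.
Qty, CustID → IName lies within Order1.
Every dependency is enforceable on the fragments, so the decomposition is dependency-preserving.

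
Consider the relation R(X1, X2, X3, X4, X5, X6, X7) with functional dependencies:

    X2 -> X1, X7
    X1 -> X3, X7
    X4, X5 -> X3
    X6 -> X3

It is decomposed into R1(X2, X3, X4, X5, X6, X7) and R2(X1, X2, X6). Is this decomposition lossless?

Yes

Common attributes: R1 ∩ R2 = {X2, X6}.
Closure of {X2, X6}: X2 → X1, X7 applies, adding X1, X7; X1 → X3, X7 applies, adding X3. So (X2, X6)⁺ = {X1, X2, X3, X6, X7}.
This closure contains every attribute of R2, so R1 ∩ R2 → R2. The join is lossless.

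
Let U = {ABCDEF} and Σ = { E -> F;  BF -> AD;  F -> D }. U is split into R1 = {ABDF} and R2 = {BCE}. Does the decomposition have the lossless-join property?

No

Common attributes: R1 ∩ R2 = {B}.
No dependency enlarges {B}, so (B)⁺ = {B}.
The closure contains neither all of R1 = {ABDF} nor all of R2 = {BCE}, so the common attributes are not a superkey of either fragment. The join is lossy.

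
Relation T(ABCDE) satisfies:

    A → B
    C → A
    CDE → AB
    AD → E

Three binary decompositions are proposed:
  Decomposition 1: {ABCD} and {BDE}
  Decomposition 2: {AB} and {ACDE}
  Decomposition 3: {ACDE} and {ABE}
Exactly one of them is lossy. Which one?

Decomposition 1: common = {BD}, closure = {BD} → lossy.
Decomposition 2: common = {A}, closure = {AB} → lossless.
Decomposition 3: common = {AE}, closure = {ABE} → lossless.

Decomposition 1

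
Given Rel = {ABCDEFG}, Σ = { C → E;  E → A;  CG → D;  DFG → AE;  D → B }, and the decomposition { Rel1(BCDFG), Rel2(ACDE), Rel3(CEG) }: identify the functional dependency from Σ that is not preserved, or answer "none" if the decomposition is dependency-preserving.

Check DFG → AE: no single fragment contains all of {ADEFG}, and the restricted closure of {DFG} across the fragments never reaches {AE}.
C → E is preserved.
E → A is preserved.
CG → D is preserved.
D → B is preserved.

DFG → AE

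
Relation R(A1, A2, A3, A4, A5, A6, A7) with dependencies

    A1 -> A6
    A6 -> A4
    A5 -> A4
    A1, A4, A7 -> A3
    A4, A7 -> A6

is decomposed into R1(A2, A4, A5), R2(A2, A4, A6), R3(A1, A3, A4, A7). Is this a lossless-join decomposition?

No

Chase test. Columns are A1, A2, A3, A4, A5, A6, A7; row i has aⱼ where attribute j ∈ Ri, else bᵢⱼ.
Initial tableau (one row per fragment):
  row 1: b11 a2 b13 a4 a5 b16 b17
  row 2: b21 a2 b23 a4 b25 a6 b27
  row 3: a1 b32 a3 a4 b35 b36 a7
No row becomes fully distinguished — the join is lossy.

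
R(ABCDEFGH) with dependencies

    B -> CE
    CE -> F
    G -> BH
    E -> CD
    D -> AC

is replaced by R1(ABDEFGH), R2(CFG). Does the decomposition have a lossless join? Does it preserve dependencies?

Lossless test: (FG)⁺ = {ABCDEFGH}, which contains all of one fragment — lossless.
Dependency preservation: the restricted closure of {B} across the fragments never reaches {CE}, so B → CE cannot be enforced without a join — not preserved.

lossless but not dependency-preserving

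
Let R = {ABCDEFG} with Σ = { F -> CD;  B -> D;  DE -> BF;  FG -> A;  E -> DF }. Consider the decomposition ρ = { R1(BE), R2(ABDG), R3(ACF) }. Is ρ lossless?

No

Chase test. Columns are ABCDEFG; row i has aⱼ where attribute j ∈ Ri, else bᵢⱼ.
Initial tableau (one row per fragment):
  row 1: b11 a2 b13 b14 a5 b16 b17
  row 2: a1 a2 b23 a4 b25 b26 a7
  row 3: a1 b32 a3 b34 b35 a6 b37
Rows 1 and 2 agree on B; apply B→D and equate their D entries.
No row becomes fully distinguished — the join is lossy.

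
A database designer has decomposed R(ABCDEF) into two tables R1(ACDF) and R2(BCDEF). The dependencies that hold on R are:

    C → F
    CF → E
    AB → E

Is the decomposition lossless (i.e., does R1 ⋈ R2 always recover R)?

No

Common attributes: R1 ∩ R2 = {CDF}.
Closure of {CDF}: CF → E applies, adding E. So (CDF)⁺ = {CDEF}.
The closure contains neither all of R1 = {ACDF} nor all of R2 = {BCDEF}, so the common attributes are not a superkey of either fragment. The join is lossy.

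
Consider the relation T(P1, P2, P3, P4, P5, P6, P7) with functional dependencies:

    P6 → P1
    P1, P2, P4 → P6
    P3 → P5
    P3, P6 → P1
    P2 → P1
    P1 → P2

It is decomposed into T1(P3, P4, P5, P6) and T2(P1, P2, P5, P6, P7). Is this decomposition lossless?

No

Common attributes: T1 ∩ T2 = {P5, P6}.
Closure of {P5, P6}: P6 → P1 applies, adding P1; P1 → P2 applies, adding P2. So (P5, P6)⁺ = {P1, P2, P5, P6}.
The closure contains neither all of T1 = {P3, P4, P5, P6} nor all of T2 = {P1, P2, P5, P6, P7}, so the common attributes are not a superkey of either fragment. The join is lossy.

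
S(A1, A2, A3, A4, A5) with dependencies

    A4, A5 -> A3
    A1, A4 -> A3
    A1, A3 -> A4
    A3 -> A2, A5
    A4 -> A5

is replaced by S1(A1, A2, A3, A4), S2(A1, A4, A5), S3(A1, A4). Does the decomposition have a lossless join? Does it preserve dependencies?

Lossless test (chase): Rows 1 and 2 agree on A1, A4; apply A1, A4→A3 and equate their A3 entries. Rows 1 and 3 agree on A1, A4; apply A1, A4→A3 and equate their A3 entries. Rows 1 and 2 agree on A3; apply A3→A2, A5 and equate their A2, A5 entries. Rows 1 and 3 agree on A3; apply A3→A2, A5 and equate their A2, A5 entries. Row 1 is now all distinguished symbols — the join is lossless.
Dependency preservation: the restricted closure of {A3} across the fragments never reaches {A2, A5}, so A3 → A2, A5 cannot be enforced without a join — not preserved.

lossless but not dependency-preserving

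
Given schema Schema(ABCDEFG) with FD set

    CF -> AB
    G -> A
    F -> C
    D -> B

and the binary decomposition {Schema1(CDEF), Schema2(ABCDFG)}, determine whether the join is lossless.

No

Common attributes: Schema1 ∩ Schema2 = {CDF}.
Closure of {CDF}: CF → AB applies, adding AB. So (CDF)⁺ = {ABCDF}.
The closure contains neither all of Schema1 = {CDEF} nor all of Schema2 = {ABCDFG}, so the common attributes are not a superkey of either fragment. The join is lossy.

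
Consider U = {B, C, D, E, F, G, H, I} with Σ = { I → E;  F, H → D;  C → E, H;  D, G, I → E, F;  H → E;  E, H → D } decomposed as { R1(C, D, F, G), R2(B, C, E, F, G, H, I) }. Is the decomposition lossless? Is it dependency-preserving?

Lossless test: (C, F, G)⁺ = {C, D, E, F, G, H}, which contains all of one fragment — lossless.
Dependency preservation: the restricted closure of {F, H} across the fragments never reaches {D}, so F, H → D cannot be enforced without a join — not preserved.

lossless but not dependency-preserving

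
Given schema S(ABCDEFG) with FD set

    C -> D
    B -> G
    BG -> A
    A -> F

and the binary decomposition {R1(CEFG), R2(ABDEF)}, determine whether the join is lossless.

No

Common attributes: R1 ∩ R2 = {EF}.
No dependency enlarges {EF}, so (EF)⁺ = {EF}.
The closure contains neither all of R1 = {CEFG} nor all of R2 = {ABDEF}, so the common attributes are not a superkey of either fragment. The join is lossy.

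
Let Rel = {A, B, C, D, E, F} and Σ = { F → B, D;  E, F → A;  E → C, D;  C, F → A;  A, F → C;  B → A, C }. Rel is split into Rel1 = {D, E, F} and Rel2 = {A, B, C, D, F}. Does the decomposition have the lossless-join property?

Common attributes: Rel1 ∩ Rel2 = {D, F}.
Closure of {D, F}: F → B, D applies, adding B; B → A, C applies, adding A, C. So (D, F)⁺ = {A, B, C, D, F}.
This closure contains every attribute of Rel2, so Rel1 ∩ Rel2 → Rel2. The join is lossless.

Yes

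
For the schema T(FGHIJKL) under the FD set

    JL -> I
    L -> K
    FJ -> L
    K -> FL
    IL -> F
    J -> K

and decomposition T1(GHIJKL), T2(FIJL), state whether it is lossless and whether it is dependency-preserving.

lossless and dependency-preserving

Lossless test: (IJL)⁺ = {FIJKL}, which contains all of one fragment — lossless.
Dependency preservation: K → FL is not contained in any single fragment, but the restricted closure of its left-hand side across the fragments still reaches the right-hand side; the remaining FDs each lie inside some fragment. All dependencies are preserved.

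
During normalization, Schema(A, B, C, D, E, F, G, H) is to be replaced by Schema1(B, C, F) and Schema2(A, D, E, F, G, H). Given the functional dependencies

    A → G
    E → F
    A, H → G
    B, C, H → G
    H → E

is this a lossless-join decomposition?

No

Common attributes: Schema1 ∩ Schema2 = {F}.
No dependency enlarges {F}, so (F)⁺ = {F}.
The closure contains neither all of Schema1 = {B, C, F} nor all of Schema2 = {A, D, E, F, G, H}, so the common attributes are not a superkey of either fragment. The join is lossy.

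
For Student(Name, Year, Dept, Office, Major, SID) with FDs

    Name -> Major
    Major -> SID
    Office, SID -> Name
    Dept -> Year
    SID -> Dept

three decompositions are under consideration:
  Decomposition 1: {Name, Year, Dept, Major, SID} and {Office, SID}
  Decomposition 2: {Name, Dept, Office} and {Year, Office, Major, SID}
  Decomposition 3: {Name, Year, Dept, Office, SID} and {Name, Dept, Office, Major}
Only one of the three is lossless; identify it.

Decomposition 3

Decomposition 1: common = {SID}, closure = {Year, Dept, SID} → lossy.
Decomposition 2: common = {Office}, closure = {Office} → lossy.
Decomposition 3: common = {Name, Dept, Office}, closure = {Name, Year, Dept, Office, Major, SID} → lossless.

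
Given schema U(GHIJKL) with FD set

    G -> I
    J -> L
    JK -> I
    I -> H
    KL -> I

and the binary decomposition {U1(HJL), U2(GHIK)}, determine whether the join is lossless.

No

Common attributes: U1 ∩ U2 = {H}.
No dependency enlarges {H}, so (H)⁺ = {H}.
The closure contains neither all of U1 = {HJL} nor all of U2 = {GHIK}, so the common attributes are not a superkey of either fragment. The join is lossy.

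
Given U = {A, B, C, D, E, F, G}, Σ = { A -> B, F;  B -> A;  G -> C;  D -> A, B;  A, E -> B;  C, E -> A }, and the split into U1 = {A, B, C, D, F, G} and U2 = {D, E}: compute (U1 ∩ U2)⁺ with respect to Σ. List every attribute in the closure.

A, B, D, F

U1 ∩ U2 = {D}.
D → A, B applies, adding A, B
A → B, F applies, adding F
Closure: {A, B, D, F}.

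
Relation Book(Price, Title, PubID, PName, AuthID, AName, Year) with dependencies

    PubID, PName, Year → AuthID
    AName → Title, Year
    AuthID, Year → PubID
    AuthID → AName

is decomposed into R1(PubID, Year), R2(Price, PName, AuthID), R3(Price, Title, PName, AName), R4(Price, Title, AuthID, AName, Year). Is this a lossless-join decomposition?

No

Chase test. Columns are Price, Title, PubID, PName, AuthID, AName, Year; row i has aⱼ where attribute j ∈ Ri, else bᵢⱼ.
Initial tableau (one row per fragment):
  row 1: b11 b12 a3 b14 b15 b16 a7
  row 2: a1 b22 b23 a4 a5 b26 b27
  row 3: a1 a2 b33 a4 b35 a6 b37
  row 4: a1 a2 b43 b44 a5 a6 a7
Rows 3 and 4 agree on AName; apply AName→Title, Year and equate their Title, Year entries.
Rows 2 and 4 agree on AuthID; apply AuthID→AName and equate their AName entries.
Rows 2 and 3 agree on AName; apply AName→Title, Year and equate their Title, Year entries.
Rows 2 and 4 agree on AuthID, Year; apply AuthID, Year→PubID and equate their PubID entries.
No row becomes fully distinguished — the join is lossy.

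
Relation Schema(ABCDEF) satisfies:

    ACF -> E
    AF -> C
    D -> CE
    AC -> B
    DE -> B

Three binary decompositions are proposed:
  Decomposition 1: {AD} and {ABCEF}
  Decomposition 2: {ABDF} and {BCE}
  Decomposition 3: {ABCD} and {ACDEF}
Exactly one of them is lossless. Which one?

Decomposition 3

Decomposition 1: common = {A}, closure = {A} → lossy.
Decomposition 2: common = {B}, closure = {B} → lossy.
Decomposition 3: common = {ACD}, closure = {ABCDE} → lossless.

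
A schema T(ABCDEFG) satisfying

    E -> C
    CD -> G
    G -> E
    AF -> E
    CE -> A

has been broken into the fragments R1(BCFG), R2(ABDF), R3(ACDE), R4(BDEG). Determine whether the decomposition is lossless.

Chase test. Columns are ABCDEFG; row i has aⱼ where attribute j ∈ Ri, else bᵢⱼ.
Initial tableau (one row per fragment):
  row 1: b11 a2 a3 b14 b15 a6 a7
  row 2: a1 a2 b23 a4 b25 a6 b27
  row 3: a1 b32 a3 a4 a5 b36 b37
  row 4: b41 a2 b43 a4 a5 b46 a7
Rows 3 and 4 agree on E; apply E→C and equate their C entries.
Rows 3 and 4 agree on CD; apply CD→G and equate their G entries.
Rows 1 and 3 agree on G; apply G→E and equate their E entries.
Rows 1 and 3 agree on CE; apply CE→A and equate their A entries.
Rows 1 and 4 agree on CE; apply CE→A and equate their A entries.
Rows 1 and 2 agree on AF; apply AF→E and equate their E entries.
Rows 1 and 2 agree on E; apply E→C and equate their C entries.
Rows 2 and 3 agree on CD; apply CD→G and equate their G entries.
Row 2 is now all distinguished symbols — the join is lossless.

Yes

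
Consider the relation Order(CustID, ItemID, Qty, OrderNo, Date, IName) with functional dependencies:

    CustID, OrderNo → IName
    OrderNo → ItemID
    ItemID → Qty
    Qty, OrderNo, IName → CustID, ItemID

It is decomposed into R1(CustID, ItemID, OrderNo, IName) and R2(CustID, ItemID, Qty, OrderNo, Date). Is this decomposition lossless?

Yes

Common attributes: R1 ∩ R2 = {CustID, ItemID, OrderNo}.
Closure of {CustID, ItemID, OrderNo}: CustID, OrderNo → IName applies, adding IName; ItemID → Qty applies, adding Qty. So (CustID, ItemID, OrderNo)⁺ = {CustID, ItemID, Qty, OrderNo, IName}.
This closure contains every attribute of R1, so R1 ∩ R2 → R1. The join is lossless.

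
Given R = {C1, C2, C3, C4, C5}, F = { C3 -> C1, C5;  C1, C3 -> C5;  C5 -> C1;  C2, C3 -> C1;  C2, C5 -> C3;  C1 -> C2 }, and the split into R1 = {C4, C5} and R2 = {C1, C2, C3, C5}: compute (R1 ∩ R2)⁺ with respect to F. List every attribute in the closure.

R1 ∩ R2 = {C5}.
C5 → C1 applies, adding C1
C1 → C2 applies, adding C2
C2, C5 → C3 applies, adding C3
Closure: {C1, C2, C3, C5}.

C1, C2, C3, C5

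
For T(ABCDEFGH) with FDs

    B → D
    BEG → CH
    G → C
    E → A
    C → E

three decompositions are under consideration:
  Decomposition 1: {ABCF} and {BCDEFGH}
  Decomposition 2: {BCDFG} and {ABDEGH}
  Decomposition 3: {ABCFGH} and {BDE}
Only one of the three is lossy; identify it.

Decomposition 3

Decomposition 1: common = {BCF}, closure = {ABCDEF} → lossless.
Decomposition 2: common = {BDG}, closure = {ABCDEGH} → lossless.
Decomposition 3: common = {B}, closure = {BD} → lossy.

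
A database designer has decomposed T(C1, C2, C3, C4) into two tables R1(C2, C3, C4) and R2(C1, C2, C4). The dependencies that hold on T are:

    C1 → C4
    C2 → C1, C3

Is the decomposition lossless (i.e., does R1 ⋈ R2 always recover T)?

Yes

Common attributes: R1 ∩ R2 = {C2, C4}.
Closure of {C2, C4}: C2 → C1, C3 applies, adding C1, C3. So (C2, C4)⁺ = {C1, C2, C3, C4}.
This closure contains every attribute of R1, so R1 ∩ R2 → R1. The join is lossless.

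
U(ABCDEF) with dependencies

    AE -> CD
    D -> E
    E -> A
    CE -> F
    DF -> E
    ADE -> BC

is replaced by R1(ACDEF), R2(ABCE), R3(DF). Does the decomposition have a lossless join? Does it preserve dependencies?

Lossless test (chase): Rows 1 and 2 agree on AE; apply AE→CD and equate their CD entries. Rows 1 and 3 agree on D; apply D→E and equate their E entries. Rows 1 and 3 agree on E; apply E→A and equate their A entries. Rows 1 and 2 agree on CE; apply CE→F and equate their F entries. Rows 1 and 2 agree on ADE; apply ADE→BC and equate their BC entries. Rows 1 and 3 agree on ADE; apply ADE→BC and equate their BC entries. Row 1 is now all distinguished symbols — the join is lossless.
Dependency preservation: ADE → BC is not contained in any single fragment, but the restricted closure of its left-hand side across the fragments still reaches the right-hand side; the remaining FDs each lie inside some fragment. All dependencies are preserved.

lossless and dependency-preserving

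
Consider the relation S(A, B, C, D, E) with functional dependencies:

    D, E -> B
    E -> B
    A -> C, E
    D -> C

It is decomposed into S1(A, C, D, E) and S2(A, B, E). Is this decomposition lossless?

Common attributes: S1 ∩ S2 = {A, E}.
Closure of {A, E}: E → B applies, adding B; A → C, E applies, adding C. So (A, E)⁺ = {A, B, C, E}.
This closure contains every attribute of S2, so S1 ∩ S2 → S2. The join is lossless.

Yes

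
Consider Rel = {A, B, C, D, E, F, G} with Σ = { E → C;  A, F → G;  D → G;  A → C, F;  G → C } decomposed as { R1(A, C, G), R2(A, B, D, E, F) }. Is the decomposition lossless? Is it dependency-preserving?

Lossless test: (A)⁺ = {A, C, F, G}, which contains all of one fragment — lossless.
Dependency preservation: the restricted closure of {E} across the fragments never reaches {C}, so E → C cannot be enforced without a join — not preserved.

lossless but not dependency-preserving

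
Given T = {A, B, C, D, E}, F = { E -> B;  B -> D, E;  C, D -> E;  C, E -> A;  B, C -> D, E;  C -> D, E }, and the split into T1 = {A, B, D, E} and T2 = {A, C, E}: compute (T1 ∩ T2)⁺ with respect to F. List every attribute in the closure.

T1 ∩ T2 = {A, E}.
E → B applies, adding B
B → D, E applies, adding D
Closure: {A, B, D, E}.

A, B, D, E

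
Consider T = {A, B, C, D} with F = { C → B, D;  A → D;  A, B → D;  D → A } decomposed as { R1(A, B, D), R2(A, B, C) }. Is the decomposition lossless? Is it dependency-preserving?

lossless and dependency-preserving

Lossless test: (A, B)⁺ = {A, B, D}, which contains all of one fragment — lossless.
Dependency preservation: C → B, D is not contained in any single fragment, but the restricted closure of its left-hand side across the fragments still reaches the right-hand side; the remaining FDs each lie inside some fragment. All dependencies are preserved.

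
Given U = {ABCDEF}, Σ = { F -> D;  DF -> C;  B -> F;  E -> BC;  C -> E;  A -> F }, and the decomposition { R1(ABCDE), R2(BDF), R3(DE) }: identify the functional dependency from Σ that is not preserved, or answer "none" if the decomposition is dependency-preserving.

none

F → D lies within R2.
DF → C: restricted closure across fragments reaches C.
B → F lies within R2.
E → BC lies within R1.
C → E lies within R1.
A → F: restricted closure across fragments reaches F.
Every dependency is enforceable on the fragments, so the decomposition is dependency-preserving.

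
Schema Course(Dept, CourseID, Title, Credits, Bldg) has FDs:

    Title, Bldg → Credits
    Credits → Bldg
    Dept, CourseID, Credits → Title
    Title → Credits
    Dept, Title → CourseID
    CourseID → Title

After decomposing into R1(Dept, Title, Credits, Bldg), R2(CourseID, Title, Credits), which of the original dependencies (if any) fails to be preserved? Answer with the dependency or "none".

Dept, Title → CourseID

Check Dept, Title → CourseID: no single fragment contains all of {Dept, CourseID, Title}, and the restricted closure of {Dept, Title} across the fragments never reaches {CourseID}.
Title, Bldg → Credits is preserved.
Credits → Bldg is preserved.
Dept, CourseID, Credits → Title is preserved.
Title → Credits is preserved.
CourseID → Title is preserved.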